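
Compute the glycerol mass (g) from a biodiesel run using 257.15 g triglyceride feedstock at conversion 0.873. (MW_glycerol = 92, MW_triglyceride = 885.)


glycerol = oil * conv * (92/885)
= 257.15 * 0.873 * 92 / 885
= 23.3370 g

23.3370 g


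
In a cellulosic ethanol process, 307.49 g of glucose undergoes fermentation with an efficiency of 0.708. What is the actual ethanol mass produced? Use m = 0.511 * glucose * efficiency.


Actual ethanol: m = 0.511 * 307.49 * 0.708
m = 111.2462 g

111.2462 g


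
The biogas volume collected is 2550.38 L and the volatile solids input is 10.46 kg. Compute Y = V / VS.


Y = V / VS
= 2550.38 / 10.46
= 243.8222 L/kg VS

243.8222 L/kg VS


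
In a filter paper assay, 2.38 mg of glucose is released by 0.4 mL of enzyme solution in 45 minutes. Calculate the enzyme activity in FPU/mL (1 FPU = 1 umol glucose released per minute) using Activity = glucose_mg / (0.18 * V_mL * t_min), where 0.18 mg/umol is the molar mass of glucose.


Activity = glucose_mg / (0.18 mg/umol * V_mL * t_min)
= 2.38 / (0.18 * 0.4 * 45)
= 0.7346 FPU/mL

0.7346 FPU/mL


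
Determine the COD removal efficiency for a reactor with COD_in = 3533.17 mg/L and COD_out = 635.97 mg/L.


eta = (COD_in - COD_out) / COD_in * 100
= (3533.17 - 635.97) / 3533.17 * 100
= 82.0000%

82.0000%


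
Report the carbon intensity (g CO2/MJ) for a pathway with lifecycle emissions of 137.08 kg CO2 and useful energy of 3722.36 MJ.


CI = CO2 * 1000 / E
= 137.08 * 1000 / 3722.36
= 36.8261 g CO2/MJ

36.8261 g CO2/MJ


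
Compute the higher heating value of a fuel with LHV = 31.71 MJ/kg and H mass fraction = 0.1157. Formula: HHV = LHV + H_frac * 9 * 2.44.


HHV = LHV + H_frac * 9 * 2.44
= 31.71 + 0.1157 * 9 * 2.44
= 34.2508 MJ/kg

34.2508 MJ/kg


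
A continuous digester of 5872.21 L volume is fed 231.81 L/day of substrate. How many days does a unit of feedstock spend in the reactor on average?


HRT = V / Q
= 5872.21 / 231.81
= 25.3320 days

25.3320 days


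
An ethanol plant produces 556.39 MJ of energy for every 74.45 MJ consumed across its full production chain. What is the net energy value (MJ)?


NEV = E_out - E_in
= 556.39 - 74.45
= 481.9400 MJ

481.9400 MJ


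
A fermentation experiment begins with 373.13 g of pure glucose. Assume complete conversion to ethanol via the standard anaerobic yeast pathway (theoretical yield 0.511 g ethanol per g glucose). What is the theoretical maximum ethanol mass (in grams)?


Theoretical ethanol yield: m_EtOH = 0.511 * m_glucose
m_EtOH = 0.511 * 373.13 = 190.6694 g

190.6694 g


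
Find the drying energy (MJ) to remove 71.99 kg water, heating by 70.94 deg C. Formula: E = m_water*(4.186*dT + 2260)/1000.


E = m_water * (4.186 * dT + 2260) / 1000
= 71.99 * (4.186 * 70.94 + 2260) / 1000
= 184.0752 MJ

184.0752 MJ


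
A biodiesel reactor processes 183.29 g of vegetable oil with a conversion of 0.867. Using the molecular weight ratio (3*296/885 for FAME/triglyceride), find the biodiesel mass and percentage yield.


m_FAME = oil * conv * (3 * 296 / 885) = oil * conv * (888/885)
= 183.29 * 0.867 * 888 / 885
= 159.4511 g
Y = m_FAME / oil * 100 = conv * (888/885) * 100
= 0.867 * 888 / 885 * 100
= 86.99%

159.4511 g FAME; Y = 86.99%


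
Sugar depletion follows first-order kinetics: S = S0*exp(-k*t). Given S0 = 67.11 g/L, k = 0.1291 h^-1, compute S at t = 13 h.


S = S0 * exp(-k * t)
S = 67.11 * exp(-0.1291 * 13)
S = 12.5288 g/L

12.5288 g/L


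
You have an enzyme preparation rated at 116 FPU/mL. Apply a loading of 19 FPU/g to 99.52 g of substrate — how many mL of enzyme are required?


V = dosage * m_sub / activity
V = 19 * 99.52 / 116
V = 16.3007 mL

16.3007 mL


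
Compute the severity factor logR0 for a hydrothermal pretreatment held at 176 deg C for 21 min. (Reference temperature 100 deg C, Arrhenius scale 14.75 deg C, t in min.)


logR0 = log10(t * exp((T - 100) / 14.75))
= log10(21 * exp((176 - 100) / 14.75))
= 3.5599

3.5599


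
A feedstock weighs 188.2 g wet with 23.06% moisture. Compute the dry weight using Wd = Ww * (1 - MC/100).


Wd = Ww * (1 - MC/100)
= 188.2 * (1 - 23.06/100)
= 144.8011 g

144.8011 g


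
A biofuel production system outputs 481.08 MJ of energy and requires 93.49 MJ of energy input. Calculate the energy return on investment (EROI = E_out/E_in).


EROI = E_out / E_in
= 481.08 / 93.49
= 5.1458

5.1458


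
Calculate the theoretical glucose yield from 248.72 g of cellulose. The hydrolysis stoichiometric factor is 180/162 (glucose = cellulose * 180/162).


glucose = cellulose * 180/162
= 248.72 * 180/162
= 276.3556 g

276.3556 g


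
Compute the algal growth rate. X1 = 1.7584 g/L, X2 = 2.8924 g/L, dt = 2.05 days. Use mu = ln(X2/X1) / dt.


mu = ln(X2/X1) / dt
= ln(2.8924/1.7584) / 2.05
= 0.2428 per day

0.2428 per day


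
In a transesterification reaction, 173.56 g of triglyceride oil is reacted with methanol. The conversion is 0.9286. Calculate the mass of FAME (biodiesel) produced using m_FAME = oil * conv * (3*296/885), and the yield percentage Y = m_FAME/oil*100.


m_FAME = oil * conv * (3 * 296 / 885) = oil * conv * (888/885)
= 173.56 * 0.9286 * 888 / 885
= 161.7141 g
Y = m_FAME / oil * 100 = conv * (888/885) * 100
= 0.9286 * 888 / 885 * 100
= 93.17%

161.7141 g FAME; Y = 93.17%


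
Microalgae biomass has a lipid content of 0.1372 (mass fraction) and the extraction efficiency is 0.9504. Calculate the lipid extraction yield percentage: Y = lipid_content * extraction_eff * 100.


Y = lipid_content * extraction_eff * 100
= 0.1372 * 0.9504 * 100
= 13.0395%

13.0395%


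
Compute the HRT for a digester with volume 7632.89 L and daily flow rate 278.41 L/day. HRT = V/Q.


HRT = V / Q
= 7632.89 / 278.41
= 27.4160 days

27.4160 days


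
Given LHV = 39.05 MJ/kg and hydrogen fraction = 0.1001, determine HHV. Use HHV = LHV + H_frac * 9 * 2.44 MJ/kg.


HHV = LHV + H_frac * 9 * 2.44
= 39.05 + 0.1001 * 9 * 2.44
= 41.2482 MJ/kg

41.2482 MJ/kg


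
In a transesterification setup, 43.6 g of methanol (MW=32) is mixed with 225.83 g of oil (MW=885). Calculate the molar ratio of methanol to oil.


Molar ratio = n_MeOH / n_oil = (MeOH/32) / (oil/885) = (MeOH * 885) / (32 * oil)
= (43.6 * 885) / (32 * 225.83)
= 5.3395

5.3395


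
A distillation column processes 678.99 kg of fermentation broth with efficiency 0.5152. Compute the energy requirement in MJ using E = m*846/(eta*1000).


E = m * 846 / (eta * 1000)
= 678.99 * 846 / (0.5152 * 1000)
= 1114.9564 MJ

1114.9564 MJ


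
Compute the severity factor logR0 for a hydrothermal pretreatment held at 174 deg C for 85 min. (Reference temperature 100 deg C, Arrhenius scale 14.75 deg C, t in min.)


logR0 = log10(t * exp((T - 100) / 14.75))
= log10(85 * exp((174 - 100) / 14.75))
= 4.1083

4.1083


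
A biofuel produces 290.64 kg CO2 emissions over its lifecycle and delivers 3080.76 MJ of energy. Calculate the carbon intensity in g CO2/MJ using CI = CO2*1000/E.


CI = CO2 * 1000 / E
= 290.64 * 1000 / 3080.76
= 94.3404 g CO2/MJ

94.3404 g CO2/MJ


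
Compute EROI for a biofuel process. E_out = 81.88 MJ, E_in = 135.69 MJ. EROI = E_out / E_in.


EROI = E_out / E_in
= 81.88 / 135.69
= 0.6034

0.6034


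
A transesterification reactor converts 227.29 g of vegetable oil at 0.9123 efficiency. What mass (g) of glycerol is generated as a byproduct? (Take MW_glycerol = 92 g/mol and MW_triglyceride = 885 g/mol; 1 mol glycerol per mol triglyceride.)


glycerol = oil * conv * (92/885)
= 227.29 * 0.9123 * 92 / 885
= 21.5557 g

21.5557 g


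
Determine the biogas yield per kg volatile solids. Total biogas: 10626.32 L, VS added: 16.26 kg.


Y = V / VS
= 10626.32 / 16.26
= 653.5252 L/kg VS

653.5252 L/kg VS


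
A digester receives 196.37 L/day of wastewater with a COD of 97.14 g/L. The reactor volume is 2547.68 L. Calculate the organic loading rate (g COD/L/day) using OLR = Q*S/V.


OLR = Q * S / V
= 196.37 * 97.14 / 2547.68
= 7.4874 g/L/day

7.4874 g/L/day


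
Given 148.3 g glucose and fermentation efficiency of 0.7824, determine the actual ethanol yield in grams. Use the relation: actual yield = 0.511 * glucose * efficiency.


Actual ethanol: m = 0.511 * 148.3 * 0.7824
m = 59.2913 g

59.2913 g


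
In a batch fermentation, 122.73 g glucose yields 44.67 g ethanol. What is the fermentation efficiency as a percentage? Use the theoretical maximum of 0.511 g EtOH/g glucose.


Fermentation efficiency = (actual / (0.511 * glucose)) * 100
= (44.67 / (0.511 * 122.73)) * 100
= 71.2269%

71.2269%


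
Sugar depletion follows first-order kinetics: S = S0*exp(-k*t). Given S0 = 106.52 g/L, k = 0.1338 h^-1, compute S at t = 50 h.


S = S0 * exp(-k * t)
S = 106.52 * exp(-0.1338 * 50)
S = 0.1324 g/L

0.1324 g/L


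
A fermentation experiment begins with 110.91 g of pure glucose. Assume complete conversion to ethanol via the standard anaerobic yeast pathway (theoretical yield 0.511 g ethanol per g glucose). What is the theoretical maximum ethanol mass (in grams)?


Theoretical ethanol yield: m_EtOH = 0.511 * m_glucose
m_EtOH = 0.511 * 110.91 = 56.6750 g

56.6750 g


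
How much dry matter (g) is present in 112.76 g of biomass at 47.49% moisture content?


Wd = Ww * (1 - MC/100)
= 112.76 * (1 - 47.49/100)
= 59.2103 g

59.2103 g


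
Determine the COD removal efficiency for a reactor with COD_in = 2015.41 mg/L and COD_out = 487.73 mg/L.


eta = (COD_in - COD_out) / COD_in * 100
= (2015.41 - 487.73) / 2015.41 * 100
= 75.8000%

75.8000%


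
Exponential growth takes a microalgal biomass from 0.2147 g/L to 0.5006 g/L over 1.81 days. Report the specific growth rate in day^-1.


mu = ln(X2/X1) / dt
= ln(0.5006/0.2147) / 1.81
= 0.4677 per day

0.4677 per day


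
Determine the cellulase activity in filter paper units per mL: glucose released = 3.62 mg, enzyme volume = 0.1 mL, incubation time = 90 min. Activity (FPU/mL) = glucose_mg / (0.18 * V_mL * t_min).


Activity = glucose_mg / (0.18 mg/umol * V_mL * t_min)
= 3.62 / (0.18 * 0.1 * 90)
= 2.2346 FPU/mL

2.2346 FPU/mL


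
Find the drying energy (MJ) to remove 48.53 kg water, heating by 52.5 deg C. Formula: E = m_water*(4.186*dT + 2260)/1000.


E = m_water * (4.186 * dT + 2260) / 1000
= 48.53 * (4.186 * 52.5 + 2260) / 1000
= 120.3430 MJ

120.3430 MJ


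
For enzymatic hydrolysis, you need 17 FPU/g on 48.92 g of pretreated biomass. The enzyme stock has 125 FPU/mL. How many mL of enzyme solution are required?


V = dosage * m_sub / activity
V = 17 * 48.92 / 125
V = 6.6531 mL

6.6531 mL


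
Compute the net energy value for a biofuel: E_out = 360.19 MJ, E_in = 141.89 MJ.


NEV = E_out - E_in
= 360.19 - 141.89
= 218.3000 MJ

218.3000 MJ


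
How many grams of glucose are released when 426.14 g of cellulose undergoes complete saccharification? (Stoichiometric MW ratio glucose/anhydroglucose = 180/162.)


glucose = cellulose * 180/162
= 426.14 * 180/162
= 473.4889 g

473.4889 g


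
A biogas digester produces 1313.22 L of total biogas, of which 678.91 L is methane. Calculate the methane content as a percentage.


CH4% = V_CH4 / V_total * 100
= 678.91 / 1313.22 * 100
= 51.6981%

51.6981%


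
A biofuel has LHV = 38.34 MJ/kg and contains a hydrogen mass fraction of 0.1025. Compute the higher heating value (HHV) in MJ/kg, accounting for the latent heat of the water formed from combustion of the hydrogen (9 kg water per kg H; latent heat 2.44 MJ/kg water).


HHV = LHV + H_frac * 9 * 2.44
= 38.34 + 0.1025 * 9 * 2.44
= 40.5909 MJ/kg

40.5909 MJ/kg


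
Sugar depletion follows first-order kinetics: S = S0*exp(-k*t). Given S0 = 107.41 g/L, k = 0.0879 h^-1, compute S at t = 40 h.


S = S0 * exp(-k * t)
S = 107.41 * exp(-0.0879 * 40)
S = 3.1920 g/L

3.1920 g/L


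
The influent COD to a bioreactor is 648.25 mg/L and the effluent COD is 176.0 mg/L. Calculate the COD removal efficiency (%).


eta = (COD_in - COD_out) / COD_in * 100
= (648.25 - 176.0) / 648.25 * 100
= 72.8500%

72.8500%


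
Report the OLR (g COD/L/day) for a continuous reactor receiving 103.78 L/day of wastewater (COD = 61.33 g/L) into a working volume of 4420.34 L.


OLR = Q * S / V
= 103.78 * 61.33 / 4420.34
= 1.4399 g/L/day

1.4399 g/L/day


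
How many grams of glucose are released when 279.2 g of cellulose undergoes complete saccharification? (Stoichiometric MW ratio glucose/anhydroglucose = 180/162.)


glucose = cellulose * 180/162
= 279.2 * 180/162
= 310.2222 g

310.2222 g


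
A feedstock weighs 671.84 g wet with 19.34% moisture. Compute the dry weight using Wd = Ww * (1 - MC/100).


Wd = Ww * (1 - MC/100)
= 671.84 * (1 - 19.34/100)
= 541.9061 g

541.9061 g


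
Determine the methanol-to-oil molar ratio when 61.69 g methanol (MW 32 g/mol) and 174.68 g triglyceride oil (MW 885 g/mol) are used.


Molar ratio = n_MeOH / n_oil = (MeOH/32) / (oil/885) = (MeOH * 885) / (32 * oil)
= (61.69 * 885) / (32 * 174.68)
= 9.7671

9.7671


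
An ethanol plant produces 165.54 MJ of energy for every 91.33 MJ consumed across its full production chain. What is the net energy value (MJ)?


NEV = E_out - E_in
= 165.54 - 91.33
= 74.2100 MJ

74.2100 MJ


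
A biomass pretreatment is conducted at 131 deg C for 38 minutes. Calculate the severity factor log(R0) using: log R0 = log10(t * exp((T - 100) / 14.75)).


logR0 = log10(t * exp((T - 100) / 14.75))
= log10(38 * exp((131 - 100) / 14.75))
= 2.4925

2.4925


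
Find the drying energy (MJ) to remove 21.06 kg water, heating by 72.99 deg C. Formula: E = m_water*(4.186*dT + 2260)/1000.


E = m_water * (4.186 * dT + 2260) / 1000
= 21.06 * (4.186 * 72.99 + 2260) / 1000
= 54.0302 MJ

54.0302 MJ


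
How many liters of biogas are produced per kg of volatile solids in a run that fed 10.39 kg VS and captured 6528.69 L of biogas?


Y = V / VS
= 6528.69 / 10.39
= 628.3628 L/kg VS

628.3628 L/kg VS


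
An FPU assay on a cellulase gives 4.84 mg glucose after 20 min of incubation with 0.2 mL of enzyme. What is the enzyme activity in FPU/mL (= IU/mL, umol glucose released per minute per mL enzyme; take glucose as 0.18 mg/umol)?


Activity = glucose_mg / (0.18 mg/umol * V_mL * t_min)
= 4.84 / (0.18 * 0.2 * 20)
= 6.7222 FPU/mL

6.7222 FPU/mL


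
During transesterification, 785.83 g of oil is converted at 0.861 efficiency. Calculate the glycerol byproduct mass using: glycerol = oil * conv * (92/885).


glycerol = oil * conv * (92/885)
= 785.83 * 0.861 * 92 / 885
= 70.3358 g

70.3358 g


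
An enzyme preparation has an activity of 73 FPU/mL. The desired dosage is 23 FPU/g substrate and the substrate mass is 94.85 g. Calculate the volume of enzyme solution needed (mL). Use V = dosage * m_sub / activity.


V = dosage * m_sub / activity
V = 23 * 94.85 / 73
V = 29.8842 mL

29.8842 mL


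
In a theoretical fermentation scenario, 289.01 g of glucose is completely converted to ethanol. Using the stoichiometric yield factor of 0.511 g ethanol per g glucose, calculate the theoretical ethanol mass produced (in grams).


Theoretical ethanol yield: m_EtOH = 0.511 * m_glucose
m_EtOH = 0.511 * 289.01 = 147.6841 g

147.6841 g


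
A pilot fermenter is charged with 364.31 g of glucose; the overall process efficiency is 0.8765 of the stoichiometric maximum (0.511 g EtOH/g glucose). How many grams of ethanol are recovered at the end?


Actual ethanol: m = 0.511 * 364.31 * 0.8765
m = 163.1714 g

163.1714 g


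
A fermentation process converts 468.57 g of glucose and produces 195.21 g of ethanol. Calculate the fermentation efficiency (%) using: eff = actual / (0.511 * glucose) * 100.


Fermentation efficiency = (actual / (0.511 * glucose)) * 100
= (195.21 / (0.511 * 468.57)) * 100
= 81.5280%

81.5280%


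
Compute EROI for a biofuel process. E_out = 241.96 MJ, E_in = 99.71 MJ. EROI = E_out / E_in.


EROI = E_out / E_in
= 241.96 / 99.71
= 2.4266

2.4266


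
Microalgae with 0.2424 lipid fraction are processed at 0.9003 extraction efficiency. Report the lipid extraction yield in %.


Y = lipid_content * extraction_eff * 100
= 0.2424 * 0.9003 * 100
= 21.8233%

21.8233%


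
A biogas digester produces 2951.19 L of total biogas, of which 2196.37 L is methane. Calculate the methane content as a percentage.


CH4% = V_CH4 / V_total * 100
= 2196.37 / 2951.19 * 100
= 74.4232%

74.4232%


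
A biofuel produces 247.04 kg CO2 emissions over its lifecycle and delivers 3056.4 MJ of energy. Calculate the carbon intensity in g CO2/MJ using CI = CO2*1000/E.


CI = CO2 * 1000 / E
= 247.04 * 1000 / 3056.4
= 80.8271 g CO2/MJ

80.8271 g CO2/MJ


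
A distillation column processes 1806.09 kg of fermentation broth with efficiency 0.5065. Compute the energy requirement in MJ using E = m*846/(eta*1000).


E = m * 846 / (eta * 1000)
= 1806.09 * 846 / (0.5065 * 1000)
= 3016.6873 MJ

3016.6873 MJ


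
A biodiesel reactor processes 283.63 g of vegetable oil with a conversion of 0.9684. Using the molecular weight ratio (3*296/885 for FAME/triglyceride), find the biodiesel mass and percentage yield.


m_FAME = oil * conv * (3 * 296 / 885) = oil * conv * (888/885)
= 283.63 * 0.9684 * 888 / 885
= 275.5984 g
Y = m_FAME / oil * 100 = conv * (888/885) * 100
= 0.9684 * 888 / 885 * 100
= 97.17%

275.5984 g FAME; Y = 97.17%


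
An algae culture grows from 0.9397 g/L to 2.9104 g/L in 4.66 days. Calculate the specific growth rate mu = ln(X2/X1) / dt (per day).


mu = ln(X2/X1) / dt
= ln(2.9104/0.9397) / 4.66
= 0.2426 per day

0.2426 per day


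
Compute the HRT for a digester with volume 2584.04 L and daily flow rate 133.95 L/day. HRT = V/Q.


HRT = V / Q
= 2584.04 / 133.95
= 19.2911 days

19.2911 days


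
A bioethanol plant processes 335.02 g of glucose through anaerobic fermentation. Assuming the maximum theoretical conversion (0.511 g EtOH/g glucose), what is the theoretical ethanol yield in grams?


Theoretical ethanol yield: m_EtOH = 0.511 * m_glucose
m_EtOH = 0.511 * 335.02 = 171.1952 g

171.1952 g


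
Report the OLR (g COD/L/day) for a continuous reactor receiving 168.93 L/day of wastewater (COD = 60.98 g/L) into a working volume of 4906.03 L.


OLR = Q * S / V
= 168.93 * 60.98 / 4906.03
= 2.0997 g/L/day

2.0997 g/L/day


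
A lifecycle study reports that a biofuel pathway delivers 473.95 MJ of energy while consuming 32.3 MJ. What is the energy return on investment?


EROI = E_out / E_in
= 473.95 / 32.3
= 14.6734

14.6734


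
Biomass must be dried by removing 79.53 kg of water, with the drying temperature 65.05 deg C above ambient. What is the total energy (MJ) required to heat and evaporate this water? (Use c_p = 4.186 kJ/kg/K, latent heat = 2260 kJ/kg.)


E = m_water * (4.186 * dT + 2260) / 1000
= 79.53 * (4.186 * 65.05 + 2260) / 1000
= 201.3938 MJ

201.3938 MJ


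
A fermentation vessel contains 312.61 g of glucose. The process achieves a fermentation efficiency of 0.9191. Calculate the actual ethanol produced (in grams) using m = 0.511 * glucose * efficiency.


Actual ethanol: m = 0.511 * 312.61 * 0.9191
m = 146.8204 g

146.8204 g


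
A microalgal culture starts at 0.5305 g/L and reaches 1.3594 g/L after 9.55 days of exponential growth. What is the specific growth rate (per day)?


mu = ln(X2/X1) / dt
= ln(1.3594/0.5305) / 9.55
= 0.0985 per day

0.0985 per day


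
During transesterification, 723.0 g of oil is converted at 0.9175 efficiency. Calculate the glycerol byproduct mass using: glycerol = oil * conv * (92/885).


glycerol = oil * conv * (92/885)
= 723.0 * 0.9175 * 92 / 885
= 68.9587 g

68.9587 g


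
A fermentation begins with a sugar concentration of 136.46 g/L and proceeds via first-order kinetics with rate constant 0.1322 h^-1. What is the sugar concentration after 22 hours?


S = S0 * exp(-k * t)
S = 136.46 * exp(-0.1322 * 22)
S = 7.4457 g/L

7.4457 g/L


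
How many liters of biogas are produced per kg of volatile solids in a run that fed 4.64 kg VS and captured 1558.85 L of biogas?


Y = V / VS
= 1558.85 / 4.64
= 335.9591 L/kg VS

335.9591 L/kg VS


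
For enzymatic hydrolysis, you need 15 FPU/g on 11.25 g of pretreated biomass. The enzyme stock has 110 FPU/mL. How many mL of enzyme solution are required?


V = dosage * m_sub / activity
V = 15 * 11.25 / 110
V = 1.5341 mL

1.5341 mL


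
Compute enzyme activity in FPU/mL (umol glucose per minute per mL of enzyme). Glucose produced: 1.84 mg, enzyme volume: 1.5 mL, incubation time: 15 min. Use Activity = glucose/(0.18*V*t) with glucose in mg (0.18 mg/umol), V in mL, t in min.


Activity = glucose_mg / (0.18 mg/umol * V_mL * t_min)
= 1.84 / (0.18 * 1.5 * 15)
= 0.4543 FPU/mL

0.4543 FPU/mL


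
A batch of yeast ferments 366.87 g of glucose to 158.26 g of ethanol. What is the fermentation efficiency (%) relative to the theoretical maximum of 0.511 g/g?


Fermentation efficiency = (actual / (0.511 * glucose)) * 100
= (158.26 / (0.511 * 366.87)) * 100
= 84.4186%

84.4186%


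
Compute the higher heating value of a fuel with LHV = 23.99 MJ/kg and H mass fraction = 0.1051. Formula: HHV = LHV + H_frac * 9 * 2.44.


HHV = LHV + H_frac * 9 * 2.44
= 23.99 + 0.1051 * 9 * 2.44
= 26.2980 MJ/kg

26.2980 MJ/kg


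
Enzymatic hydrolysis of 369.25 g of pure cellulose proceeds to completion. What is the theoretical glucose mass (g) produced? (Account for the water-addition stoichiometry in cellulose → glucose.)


glucose = cellulose * 180/162
= 369.25 * 180/162
= 410.2778 g

410.2778 g


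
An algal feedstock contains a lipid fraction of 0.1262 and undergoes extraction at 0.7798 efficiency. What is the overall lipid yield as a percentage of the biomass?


Y = lipid_content * extraction_eff * 100
= 0.1262 * 0.7798 * 100
= 9.8411%

9.8411%


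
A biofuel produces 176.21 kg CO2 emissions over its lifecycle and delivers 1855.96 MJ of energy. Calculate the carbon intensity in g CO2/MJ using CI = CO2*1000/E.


CI = CO2 * 1000 / E
= 176.21 * 1000 / 1855.96
= 94.9428 g CO2/MJ

94.9428 g CO2/MJ


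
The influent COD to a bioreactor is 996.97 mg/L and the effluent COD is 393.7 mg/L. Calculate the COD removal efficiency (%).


eta = (COD_in - COD_out) / COD_in * 100
= (996.97 - 393.7) / 996.97 * 100
= 60.5103%

60.5103%


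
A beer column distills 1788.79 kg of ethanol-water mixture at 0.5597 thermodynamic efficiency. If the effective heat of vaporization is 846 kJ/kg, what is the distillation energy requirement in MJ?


E = m * 846 / (eta * 1000)
= 1788.79 * 846 / (0.5597 * 1000)
= 2703.7991 MJ

2703.7991 MJ


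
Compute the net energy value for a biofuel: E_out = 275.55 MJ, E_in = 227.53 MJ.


NEV = E_out - E_in
= 275.55 - 227.53
= 48.0200 MJ

48.0200 MJ


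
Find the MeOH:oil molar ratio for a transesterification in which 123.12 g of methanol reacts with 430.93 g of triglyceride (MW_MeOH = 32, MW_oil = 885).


Molar ratio = n_MeOH / n_oil = (MeOH/32) / (oil/885) = (MeOH * 885) / (32 * oil)
= (123.12 * 885) / (32 * 430.93)
= 7.9016

7.9016


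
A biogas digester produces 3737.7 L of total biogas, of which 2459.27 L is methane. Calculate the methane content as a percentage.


CH4% = V_CH4 / V_total * 100
= 2459.27 / 3737.7 * 100
= 65.7963%

65.7963%


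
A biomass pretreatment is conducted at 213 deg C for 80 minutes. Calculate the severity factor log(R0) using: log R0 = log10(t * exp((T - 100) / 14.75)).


logR0 = log10(t * exp((T - 100) / 14.75))
= log10(80 * exp((213 - 100) / 14.75))
= 5.2302

5.2302


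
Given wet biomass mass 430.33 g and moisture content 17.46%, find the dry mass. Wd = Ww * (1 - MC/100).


Wd = Ww * (1 - MC/100)
= 430.33 * (1 - 17.46/100)
= 355.1944 g

355.1944 g


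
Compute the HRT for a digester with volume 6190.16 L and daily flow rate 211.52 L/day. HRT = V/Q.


HRT = V / Q
= 6190.16 / 211.52
= 29.2651 days

29.2651 days


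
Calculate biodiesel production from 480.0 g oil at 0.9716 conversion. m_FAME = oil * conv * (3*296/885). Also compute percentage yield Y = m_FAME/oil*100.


m_FAME = oil * conv * (3 * 296 / 885) = oil * conv * (888/885)
= 480.0 * 0.9716 * 888 / 885
= 467.9489 g
Y = m_FAME / oil * 100 = conv * (888/885) * 100
= 0.9716 * 888 / 885 * 100
= 97.49%

467.9489 g FAME; Y = 97.49%


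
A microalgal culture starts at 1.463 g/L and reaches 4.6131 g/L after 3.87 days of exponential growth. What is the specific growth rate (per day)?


mu = ln(X2/X1) / dt
= ln(4.6131/1.463) / 3.87
= 0.2967 per day

0.2967 per day


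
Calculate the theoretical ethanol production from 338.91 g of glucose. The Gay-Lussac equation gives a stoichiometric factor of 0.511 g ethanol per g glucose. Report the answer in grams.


Theoretical ethanol yield: m_EtOH = 0.511 * m_glucose
m_EtOH = 0.511 * 338.91 = 173.1830 g

173.1830 g


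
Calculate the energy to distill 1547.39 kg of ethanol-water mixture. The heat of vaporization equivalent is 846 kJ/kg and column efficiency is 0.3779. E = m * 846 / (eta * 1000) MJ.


E = m * 846 / (eta * 1000)
= 1547.39 * 846 / (0.3779 * 1000)
= 3464.1226 MJ

3464.1226 MJ


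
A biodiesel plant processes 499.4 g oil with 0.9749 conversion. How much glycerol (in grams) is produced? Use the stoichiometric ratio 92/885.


glycerol = oil * conv * (92/885)
= 499.4 * 0.9749 * 92 / 885
= 50.6120 g

50.6120 g


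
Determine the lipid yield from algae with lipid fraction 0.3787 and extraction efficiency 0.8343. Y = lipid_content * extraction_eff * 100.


Y = lipid_content * extraction_eff * 100
= 0.3787 * 0.8343 * 100
= 31.5949%

31.5949%


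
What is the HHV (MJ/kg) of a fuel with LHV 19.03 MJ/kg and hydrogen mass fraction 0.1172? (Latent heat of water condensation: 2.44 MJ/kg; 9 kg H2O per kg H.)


HHV = LHV + H_frac * 9 * 2.44
= 19.03 + 0.1172 * 9 * 2.44
= 21.6037 MJ/kg

21.6037 MJ/kg


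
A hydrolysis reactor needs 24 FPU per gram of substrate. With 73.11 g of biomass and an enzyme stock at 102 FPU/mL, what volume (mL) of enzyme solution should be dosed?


V = dosage * m_sub / activity
V = 24 * 73.11 / 102
V = 17.2024 mL

17.2024 mL


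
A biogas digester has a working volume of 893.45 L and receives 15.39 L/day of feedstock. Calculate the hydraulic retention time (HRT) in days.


HRT = V / Q
= 893.45 / 15.39
= 58.0539 days

58.0539 days


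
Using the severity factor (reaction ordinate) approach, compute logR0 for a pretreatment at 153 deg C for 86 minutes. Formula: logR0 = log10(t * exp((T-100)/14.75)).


logR0 = log10(t * exp((T - 100) / 14.75))
= log10(86 * exp((153 - 100) / 14.75))
= 3.4950

3.4950


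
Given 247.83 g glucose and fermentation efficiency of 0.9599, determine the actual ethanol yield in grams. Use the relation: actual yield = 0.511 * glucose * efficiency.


Actual ethanol: m = 0.511 * 247.83 * 0.9599
m = 121.5628 g

121.5628 g


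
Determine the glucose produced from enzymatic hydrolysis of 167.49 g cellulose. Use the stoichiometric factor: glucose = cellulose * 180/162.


glucose = cellulose * 180/162
= 167.49 * 180/162
= 186.1000 g

186.1000 g


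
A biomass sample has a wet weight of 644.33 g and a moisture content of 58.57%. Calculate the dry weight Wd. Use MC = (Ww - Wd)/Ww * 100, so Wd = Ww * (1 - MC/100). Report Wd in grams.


Wd = Ww * (1 - MC/100)
= 644.33 * (1 - 58.57/100)
= 266.9459 g

266.9459 g


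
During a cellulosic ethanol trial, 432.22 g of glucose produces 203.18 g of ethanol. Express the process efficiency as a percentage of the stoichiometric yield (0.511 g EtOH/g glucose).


Fermentation efficiency = (actual / (0.511 * glucose)) * 100
= (203.18 / (0.511 * 432.22)) * 100
= 91.9931%

91.9931%


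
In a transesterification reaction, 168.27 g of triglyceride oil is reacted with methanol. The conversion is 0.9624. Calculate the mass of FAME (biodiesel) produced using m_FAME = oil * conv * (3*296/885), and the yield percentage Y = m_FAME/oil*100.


m_FAME = oil * conv * (3 * 296 / 885) = oil * conv * (888/885)
= 168.27 * 0.9624 * 888 / 885
= 162.4920 g
Y = m_FAME / oil * 100 = conv * (888/885) * 100
= 0.9624 * 888 / 885 * 100
= 96.57%

162.4920 g FAME; Y = 96.57%


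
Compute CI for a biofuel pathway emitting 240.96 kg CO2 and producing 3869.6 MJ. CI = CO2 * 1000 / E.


CI = CO2 * 1000 / E
= 240.96 * 1000 / 3869.6
= 62.2700 g CO2/MJ

62.2700 g CO2/MJ


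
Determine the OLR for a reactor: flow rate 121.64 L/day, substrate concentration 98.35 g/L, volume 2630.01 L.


OLR = Q * S / V
= 121.64 * 98.35 / 2630.01
= 4.5488 g/L/day

4.5488 g/L/day


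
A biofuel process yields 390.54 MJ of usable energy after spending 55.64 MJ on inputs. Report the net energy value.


NEV = E_out - E_in
= 390.54 - 55.64
= 334.9000 MJ

334.9000 MJ


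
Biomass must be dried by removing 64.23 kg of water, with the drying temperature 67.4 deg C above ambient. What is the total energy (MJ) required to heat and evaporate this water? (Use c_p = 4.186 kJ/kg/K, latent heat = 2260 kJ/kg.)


E = m_water * (4.186 * dT + 2260) / 1000
= 64.23 * (4.186 * 67.4 + 2260) / 1000
= 163.2814 MJ

163.2814 MJ


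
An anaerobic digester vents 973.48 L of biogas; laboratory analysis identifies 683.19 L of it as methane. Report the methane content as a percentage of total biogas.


CH4% = V_CH4 / V_total * 100
= 683.19 / 973.48 * 100
= 70.1802%

70.1802%


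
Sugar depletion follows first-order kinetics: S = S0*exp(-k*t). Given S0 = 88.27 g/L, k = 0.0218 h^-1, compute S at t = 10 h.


S = S0 * exp(-k * t)
S = 88.27 * exp(-0.0218 * 10)
S = 70.9802 g/L

70.9802 g/L


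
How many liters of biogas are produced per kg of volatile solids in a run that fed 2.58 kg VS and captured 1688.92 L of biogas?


Y = V / VS
= 1688.92 / 2.58
= 654.6202 L/kg VS

654.6202 L/kg VS


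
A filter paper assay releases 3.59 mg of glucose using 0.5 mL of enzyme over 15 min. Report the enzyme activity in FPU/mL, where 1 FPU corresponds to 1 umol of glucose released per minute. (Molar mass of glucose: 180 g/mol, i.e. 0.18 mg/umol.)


Activity = glucose_mg / (0.18 mg/umol * V_mL * t_min)
= 3.59 / (0.18 * 0.5 * 15)
= 2.6593 FPU/mL

2.6593 FPU/mL


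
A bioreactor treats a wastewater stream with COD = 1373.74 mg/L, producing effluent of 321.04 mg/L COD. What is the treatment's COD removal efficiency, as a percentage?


eta = (COD_in - COD_out) / COD_in * 100
= (1373.74 - 321.04) / 1373.74 * 100
= 76.6302%

76.6302%


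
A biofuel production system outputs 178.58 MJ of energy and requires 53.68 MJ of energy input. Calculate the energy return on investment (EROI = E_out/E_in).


EROI = E_out / E_in
= 178.58 / 53.68
= 3.3268

3.3268


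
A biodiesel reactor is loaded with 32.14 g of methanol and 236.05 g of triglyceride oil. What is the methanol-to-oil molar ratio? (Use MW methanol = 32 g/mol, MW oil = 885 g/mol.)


Molar ratio = n_MeOH / n_oil = (MeOH/32) / (oil/885) = (MeOH * 885) / (32 * oil)
= (32.14 * 885) / (32 * 236.05)
= 3.7656

3.7656


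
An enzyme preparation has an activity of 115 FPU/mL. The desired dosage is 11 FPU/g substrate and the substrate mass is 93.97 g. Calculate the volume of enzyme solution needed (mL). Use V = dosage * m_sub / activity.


V = dosage * m_sub / activity
V = 11 * 93.97 / 115
V = 8.9884 mL

8.9884 mL


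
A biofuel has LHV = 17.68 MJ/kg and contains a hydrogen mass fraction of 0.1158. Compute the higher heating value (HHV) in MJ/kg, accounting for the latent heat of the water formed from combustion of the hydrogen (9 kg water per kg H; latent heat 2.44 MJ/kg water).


HHV = LHV + H_frac * 9 * 2.44
= 17.68 + 0.1158 * 9 * 2.44
= 20.2230 MJ/kg

20.2230 MJ/kg


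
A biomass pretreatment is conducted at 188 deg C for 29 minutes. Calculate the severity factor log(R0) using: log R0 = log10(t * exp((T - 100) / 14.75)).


logR0 = log10(t * exp((T - 100) / 14.75))
= log10(29 * exp((188 - 100) / 14.75))
= 4.0534

4.0534


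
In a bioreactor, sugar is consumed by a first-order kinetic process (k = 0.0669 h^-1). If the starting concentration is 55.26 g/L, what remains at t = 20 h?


S = S0 * exp(-k * t)
S = 55.26 * exp(-0.0669 * 20)
S = 14.4986 g/L

14.4986 g/L


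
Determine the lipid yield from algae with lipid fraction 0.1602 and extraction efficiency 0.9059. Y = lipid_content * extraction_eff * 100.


Y = lipid_content * extraction_eff * 100
= 0.1602 * 0.9059 * 100
= 14.5125%

14.5125%


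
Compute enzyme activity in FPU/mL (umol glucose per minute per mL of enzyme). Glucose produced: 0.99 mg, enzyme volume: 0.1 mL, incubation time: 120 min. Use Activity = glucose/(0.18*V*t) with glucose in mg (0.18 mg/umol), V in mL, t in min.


Activity = glucose_mg / (0.18 mg/umol * V_mL * t_min)
= 0.99 / (0.18 * 0.1 * 120)
= 0.4583 FPU/mL

0.4583 FPU/mL


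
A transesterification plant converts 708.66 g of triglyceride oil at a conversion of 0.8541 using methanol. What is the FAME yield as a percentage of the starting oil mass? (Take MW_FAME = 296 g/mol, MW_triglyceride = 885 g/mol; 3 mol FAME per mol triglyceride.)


m_FAME = oil * conv * (3 * 296 / 885) = oil * conv * (888/885)
= 708.66 * 0.8541 * 888 / 885
= 607.3183 g
Y = m_FAME / oil * 100 = conv * (888/885) * 100
= 0.8541 * 888 / 885 * 100
= 85.70%

85.70%


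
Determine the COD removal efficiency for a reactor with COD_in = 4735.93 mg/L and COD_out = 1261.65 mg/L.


eta = (COD_in - COD_out) / COD_in * 100
= (4735.93 - 1261.65) / 4735.93 * 100
= 73.3600%

73.3600%


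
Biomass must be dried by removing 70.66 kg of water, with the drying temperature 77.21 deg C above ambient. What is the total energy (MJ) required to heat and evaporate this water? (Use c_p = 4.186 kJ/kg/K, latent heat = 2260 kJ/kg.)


E = m_water * (4.186 * dT + 2260) / 1000
= 70.66 * (4.186 * 77.21 + 2260) / 1000
= 182.5290 MJ

182.5290 MJ


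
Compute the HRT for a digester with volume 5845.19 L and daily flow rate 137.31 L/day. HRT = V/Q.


HRT = V / Q
= 5845.19 / 137.31
= 42.5693 days

42.5693 days


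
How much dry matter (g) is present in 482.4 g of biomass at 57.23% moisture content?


Wd = Ww * (1 - MC/100)
= 482.4 * (1 - 57.23/100)
= 206.3225 g

206.3225 g


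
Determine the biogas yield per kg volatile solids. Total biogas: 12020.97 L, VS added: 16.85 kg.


Y = V / VS
= 12020.97 / 16.85
= 713.4107 L/kg VS

713.4107 L/kg VS


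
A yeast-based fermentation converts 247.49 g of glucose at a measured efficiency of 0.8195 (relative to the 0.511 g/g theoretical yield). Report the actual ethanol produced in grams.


Actual ethanol: m = 0.511 * 247.49 * 0.8195
m = 103.6400 g

103.6400 g


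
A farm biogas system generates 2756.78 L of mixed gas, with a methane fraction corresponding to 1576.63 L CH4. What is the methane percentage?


CH4% = V_CH4 / V_total * 100
= 1576.63 / 2756.78 * 100
= 57.1910%

57.1910%


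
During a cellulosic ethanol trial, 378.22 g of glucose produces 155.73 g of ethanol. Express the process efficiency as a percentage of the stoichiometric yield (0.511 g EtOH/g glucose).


Fermentation efficiency = (actual / (0.511 * glucose)) * 100
= (155.73 / (0.511 * 378.22)) * 100
= 80.5762%

80.5762%


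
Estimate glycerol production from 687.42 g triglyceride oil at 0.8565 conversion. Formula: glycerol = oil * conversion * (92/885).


glycerol = oil * conv * (92/885)
= 687.42 * 0.8565 * 92 / 885
= 61.2060 g

61.2060 g


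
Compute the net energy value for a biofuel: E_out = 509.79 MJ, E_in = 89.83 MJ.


NEV = E_out - E_in
= 509.79 - 89.83
= 419.9600 MJ

419.9600 MJ


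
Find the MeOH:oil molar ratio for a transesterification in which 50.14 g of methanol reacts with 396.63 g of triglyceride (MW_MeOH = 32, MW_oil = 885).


Molar ratio = n_MeOH / n_oil = (MeOH/32) / (oil/885) = (MeOH * 885) / (32 * oil)
= (50.14 * 885) / (32 * 396.63)
= 3.4962

3.4962


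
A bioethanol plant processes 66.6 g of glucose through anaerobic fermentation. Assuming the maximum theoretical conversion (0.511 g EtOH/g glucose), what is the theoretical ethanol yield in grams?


Theoretical ethanol yield: m_EtOH = 0.511 * m_glucose
m_EtOH = 0.511 * 66.6 = 34.0326 g

34.0326 g


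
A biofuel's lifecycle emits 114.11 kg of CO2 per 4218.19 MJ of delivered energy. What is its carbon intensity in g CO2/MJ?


CI = CO2 * 1000 / E
= 114.11 * 1000 / 4218.19
= 27.0519 g CO2/MJ

27.0519 g CO2/MJ


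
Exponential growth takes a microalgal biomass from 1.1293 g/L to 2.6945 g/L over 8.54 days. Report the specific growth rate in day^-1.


mu = ln(X2/X1) / dt
= ln(2.6945/1.1293) / 8.54
= 0.1018 per day

0.1018 per day


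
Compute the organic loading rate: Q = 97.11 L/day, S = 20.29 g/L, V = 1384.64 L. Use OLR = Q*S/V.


OLR = Q * S / V
= 97.11 * 20.29 / 1384.64
= 1.4230 g/L/day

1.4230 g/L/day


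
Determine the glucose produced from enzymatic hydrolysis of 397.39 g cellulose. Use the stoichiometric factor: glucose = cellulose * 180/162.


glucose = cellulose * 180/162
= 397.39 * 180/162
= 441.5444 g

441.5444 g


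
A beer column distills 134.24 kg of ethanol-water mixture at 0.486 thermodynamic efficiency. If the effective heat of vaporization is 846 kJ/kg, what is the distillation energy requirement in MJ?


E = m * 846 / (eta * 1000)
= 134.24 * 846 / (0.486 * 1000)
= 233.6770 MJ

233.6770 MJ


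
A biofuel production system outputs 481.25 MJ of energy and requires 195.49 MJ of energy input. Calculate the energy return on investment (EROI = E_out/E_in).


EROI = E_out / E_in
= 481.25 / 195.49
= 2.4618

2.4618


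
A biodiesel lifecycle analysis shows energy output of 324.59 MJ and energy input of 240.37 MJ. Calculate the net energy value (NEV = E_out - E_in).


NEV = E_out - E_in
= 324.59 - 240.37
= 84.2200 MJ

84.2200 MJ


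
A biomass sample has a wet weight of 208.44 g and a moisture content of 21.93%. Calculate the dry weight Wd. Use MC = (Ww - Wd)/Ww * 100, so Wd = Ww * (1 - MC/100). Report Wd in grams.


Wd = Ww * (1 - MC/100)
= 208.44 * (1 - 21.93/100)
= 162.7291 g

162.7291 g


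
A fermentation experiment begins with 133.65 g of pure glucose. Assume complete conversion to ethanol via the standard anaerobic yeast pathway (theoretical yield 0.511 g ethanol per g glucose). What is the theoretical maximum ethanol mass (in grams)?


Theoretical ethanol yield: m_EtOH = 0.511 * m_glucose
m_EtOH = 0.511 * 133.65 = 68.2952 g

68.2952 g


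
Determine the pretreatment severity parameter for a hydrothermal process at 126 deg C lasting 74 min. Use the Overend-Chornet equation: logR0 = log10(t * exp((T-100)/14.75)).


logR0 = log10(t * exp((T - 100) / 14.75))
= log10(74 * exp((126 - 100) / 14.75))
= 2.6348

2.6348


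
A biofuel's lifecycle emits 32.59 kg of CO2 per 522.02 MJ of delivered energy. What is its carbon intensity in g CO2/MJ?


CI = CO2 * 1000 / E
= 32.59 * 1000 / 522.02
= 62.4306 g CO2/MJ

62.4306 g CO2/MJ


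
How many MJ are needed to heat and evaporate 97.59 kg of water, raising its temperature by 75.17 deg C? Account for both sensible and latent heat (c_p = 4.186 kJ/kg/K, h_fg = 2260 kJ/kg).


E = m_water * (4.186 * dT + 2260) / 1000
= 97.59 * (4.186 * 75.17 + 2260) / 1000
= 251.2612 MJ

251.2612 MJ


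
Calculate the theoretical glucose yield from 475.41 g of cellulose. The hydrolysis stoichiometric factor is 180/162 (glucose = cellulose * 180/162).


glucose = cellulose * 180/162
= 475.41 * 180/162
= 528.2333 g

528.2333 g


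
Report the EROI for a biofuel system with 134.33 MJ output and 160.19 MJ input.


EROI = E_out / E_in
= 134.33 / 160.19
= 0.8386

0.8386


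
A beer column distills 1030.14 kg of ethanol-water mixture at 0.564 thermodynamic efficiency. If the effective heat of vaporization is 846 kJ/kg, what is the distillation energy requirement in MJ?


E = m * 846 / (eta * 1000)
= 1030.14 * 846 / (0.564 * 1000)
= 1545.2100 MJ

1545.2100 MJ


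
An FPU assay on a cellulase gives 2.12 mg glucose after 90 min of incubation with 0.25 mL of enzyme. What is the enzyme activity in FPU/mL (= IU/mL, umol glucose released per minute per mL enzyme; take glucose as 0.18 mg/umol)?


Activity = glucose_mg / (0.18 mg/umol * V_mL * t_min)
= 2.12 / (0.18 * 0.25 * 90)
= 0.5235 FPU/mL

0.5235 FPU/mL
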